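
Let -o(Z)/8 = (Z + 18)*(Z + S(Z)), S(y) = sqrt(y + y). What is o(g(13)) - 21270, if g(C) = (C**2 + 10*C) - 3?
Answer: -764822 - 10048*sqrt(37) ≈ -8.2594e+5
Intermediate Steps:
g(C) = -3 + C**2 + 10*C
S(y) = sqrt(2)*sqrt(y) (S(y) = sqrt(2*y) = sqrt(2)*sqrt(y))
o(Z) = -8*(18 + Z)*(Z + sqrt(2)*sqrt(Z)) (o(Z) = -8*(Z + 18)*(Z + sqrt(2)*sqrt(Z)) = -8*(18 + Z)*(Z + sqrt(2)*sqrt(Z)))
o(g(13)) - 21270 = (-144*(-3 + 13**2 + 10*13) - 8*(-3 + 13**2 + 10*13)**2 - 144*sqrt(2)*sqrt(-3 + 13**2 + 10*13) - 8*sqrt(2)*(-3 + 13**2 + 10*13)**(3/2)) - 21270 = (-144*(-3 + 169 + 130) - 8*(-3 + 169 + 130)**2 - 144*sqrt(2)*sqrt(-3 + 169 + 130) - 8*sqrt(2)*(-3 + 169 + 130)**(3/2)) - 21270 = (-144*296 - 8*296**2 - 144*sqrt(2)*sqrt(296) - 8*sqrt(2)*296**(3/2)) - 21270 = (-42624 - 8*87616 - 144*sqrt(2)*2*sqrt(74) - 8*sqrt(2)*592*sqrt(74)) - 21270 = (-42624 - 700928 - 576*sqrt(37) - 9472*sqrt(37)) - 21270 = (-743552 - 10048*sqrt(37)) - 21270 = -764822 - 10048*sqrt(37)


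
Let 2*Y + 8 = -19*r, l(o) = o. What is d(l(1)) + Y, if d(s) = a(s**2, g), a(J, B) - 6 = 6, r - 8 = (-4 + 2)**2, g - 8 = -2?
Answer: -106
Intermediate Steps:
g = 6 (g = 8 - 2 = 6)
r = 12 (r = 8 + (-4 + 2)**2 = 8 + (-2)**2 = 8 + 4 = 12)
a(J, B) = 12 (a(J, B) = 6 + 6 = 12)
d(s) = 12
Y = -118 (Y = -4 + (-19*12)/2 = -4 + (1/2)*(-228) = -4 - 114 = -118)
d(l(1)) + Y = 12 - 118 = -106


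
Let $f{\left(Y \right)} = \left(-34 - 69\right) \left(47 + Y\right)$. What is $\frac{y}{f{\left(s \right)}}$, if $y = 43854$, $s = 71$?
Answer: $- \frac{21927}{6077} \approx -3.6082$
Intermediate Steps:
$f{\left(Y \right)} = -4841 - 103 Y$ ($f{\left(Y \right)} = - 103 \left(47 + Y\right) = -4841 - 103 Y$)
$\frac{y}{f{\left(s \right)}} = \frac{43854}{-4841 - 7313} = \frac{43854}{-12154} = 43854 \left(- \frac{1}{12154}\right) = - \frac{21927}{6077}$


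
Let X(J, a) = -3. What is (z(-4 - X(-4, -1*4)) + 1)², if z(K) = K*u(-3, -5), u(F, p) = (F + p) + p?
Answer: 196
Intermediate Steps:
u(F, p) = F + 2*p
z(K) = -13*K (z(K) = K*(-3 + 2*(-5)) = K*(-3 - 10) = K*(-13) = -13*K)
(z(-4 - X(-4, -1*4)) + 1)² = (-13*(-4 - 1*(-3)) + 1)² = (-13*(-4 + 3) + 1)² = (-13*(-1) + 1)² = (13 + 1)² = 14² = 196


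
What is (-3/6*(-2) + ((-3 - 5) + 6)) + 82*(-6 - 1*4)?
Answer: -821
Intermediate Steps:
(-3/6*(-2) + ((-3 - 5) + 6)) + 82*(-6 - 1*4) = (-3*⅙*(-2) + (-8 + 6)) + 82*(-6 - 4) = (-½*(-2) - 2) + 82*(-10) = (1 - 2) - 820 = -1 - 820 = -821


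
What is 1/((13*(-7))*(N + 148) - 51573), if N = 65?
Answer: -1/70956 ≈ -1.4093e-5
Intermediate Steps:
1/((13*(-7))*(N + 148) - 51573) = 1/((13*(-7))*(65 + 148) - 51573) = 1/(-91*213 - 51573) = 1/(-19383 - 51573) = 1/(-70956) = -1/70956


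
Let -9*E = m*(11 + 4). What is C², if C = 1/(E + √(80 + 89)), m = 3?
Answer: 1/64 ≈ 0.015625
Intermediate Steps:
E = -5 (E = -(11 + 4)/3 = -15/3 = -⅑*45 = -5)
C = ⅛ (C = 1/(-5 + √(80 + 89)) = 1/(-5 + √169) = 1/(-5 + 13) = 1/8 = ⅛ ≈ 0.12500)
C² = (⅛)² = 1/64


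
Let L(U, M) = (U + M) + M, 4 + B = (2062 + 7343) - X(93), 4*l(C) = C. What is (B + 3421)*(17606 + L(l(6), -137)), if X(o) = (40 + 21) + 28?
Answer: 441414911/2 ≈ 2.2071e+8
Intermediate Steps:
X(o) = 89 (X(o) = 61 + 28 = 89)
l(C) = C/4
B = 9312 (B = -4 + ((2062 + 7343) - 1*89) = -4 + (9405 - 89) = -4 + 9316 = 9312)
L(U, M) = U + 2*M (L(U, M) = (M + U) + M = U + 2*M)
(B + 3421)*(17606 + L(l(6), -137)) = (9312 + 3421)*(17606 + ((¼)*6 + 2*(-137))) = 12733*(17606 + (3/2 - 274)) = 12733*(17606 - 545/2) = 12733*(34667/2) = 441414911/2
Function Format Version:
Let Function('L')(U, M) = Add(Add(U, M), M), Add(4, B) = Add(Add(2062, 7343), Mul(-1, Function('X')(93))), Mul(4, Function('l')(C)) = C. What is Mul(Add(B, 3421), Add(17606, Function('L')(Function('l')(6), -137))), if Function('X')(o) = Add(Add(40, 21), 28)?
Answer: Rational(441414911, 2) ≈ 2.2071e+8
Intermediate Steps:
Function('X')(o) = 89 (Function('X')(o) = Add(61, 28) = 89)
Function('l')(C) = Mul(Rational(1, 4), C)
B = 9312 (B = Add(-4, Add(Add(2062, 7343), Mul(-1, 89))) = Add(-4, Add(9405, -89)) = Add(-4, 9316) = 9312)
Function('L')(U, M) = Add(U, Mul(2, M)) (Function('L')(U, M) = Add(Add(M, U), M) = Add(U, Mul(2, M)))
Mul(Add(B, 3421), Add(17606, Function('L')(Function('l')(6), -137))) = Mul(Add(9312, 3421), Add(17606, Add(Mul(Rational(1, 4), 6), Mul(2, -137)))) = Mul(12733, Add(17606, Add(Rational(3, 2), -274))) = Mul(12733, Add(17606, Rational(-545, 2))) = Mul(12733, Rational(34667, 2)) = Rational(441414911, 2)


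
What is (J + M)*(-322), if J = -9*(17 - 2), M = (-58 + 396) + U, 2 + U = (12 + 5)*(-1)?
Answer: -59248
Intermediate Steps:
U = -19 (U = -2 + (12 + 5)*(-1) = -2 + 17*(-1) = -2 - 17 = -19)
M = 319 (M = (-58 + 396) - 19 = 338 - 19 = 319)
J = -135 (J = -9*15 = -135)
(J + M)*(-322) = (-135 + 319)*(-322) = 184*(-322) = -59248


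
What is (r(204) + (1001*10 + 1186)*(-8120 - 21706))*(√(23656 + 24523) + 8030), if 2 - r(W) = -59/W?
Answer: -273510256862755/102 - 68122106317*√48179/204 ≈ -2.7548e+12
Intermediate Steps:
r(W) = 2 + 59/W (r(W) = 2 - (-59)/W = 2 + 59/W)
(r(204) + (1001*10 + 1186)*(-8120 - 21706))*(√(23656 + 24523) + 8030) = ((2 + 59/204) + (1001*10 + 1186)*(-8120 - 21706))*(√(23656 + 24523) + 8030) = ((2 + 59*(1/204)) + (10010 + 1186)*(-29826))*(√48179 + 8030) = ((2 + 59/204) + 11196*(-29826))*(8030 + √48179) = (467/204 - 333931896)*(8030 + √48179) = -68122106317*(8030 + √48179)/204 = -273510256862755/102 - 68122106317*√48179/204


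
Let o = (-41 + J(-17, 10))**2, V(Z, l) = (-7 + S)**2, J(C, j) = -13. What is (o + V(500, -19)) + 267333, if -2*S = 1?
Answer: 1081221/4 ≈ 2.7031e+5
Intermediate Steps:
S = -1/2 (S = -1/2*1 = -1/2 ≈ -0.50000)
V(Z, l) = 225/4 (V(Z, l) = (-7 - 1/2)**2 = (-15/2)**2 = 225/4)
o = 2916 (o = (-41 - 13)**2 = (-54)**2 = 2916)
(o + V(500, -19)) + 267333 = (2916 + 225/4) + 267333 = 11889/4 + 267333 = 1081221/4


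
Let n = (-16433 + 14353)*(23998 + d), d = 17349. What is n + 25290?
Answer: -85976470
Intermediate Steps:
n = -86001760 (n = (-16433 + 14353)*(23998 + 17349) = -2080*41347 = -86001760)
n + 25290 = -86001760 + 25290 = -85976470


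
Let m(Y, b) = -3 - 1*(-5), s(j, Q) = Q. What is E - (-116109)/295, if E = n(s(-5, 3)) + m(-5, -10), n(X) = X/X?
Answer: 116994/295 ≈ 396.59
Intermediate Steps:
m(Y, b) = 2 (m(Y, b) = -3 + 5 = 2)
n(X) = 1
E = 3 (E = 1 + 2 = 3)
E - (-116109)/295 = 3 - (-116109)/295 = 3 - 399*(-291/295) = 3 + 116109/295 = 116994/295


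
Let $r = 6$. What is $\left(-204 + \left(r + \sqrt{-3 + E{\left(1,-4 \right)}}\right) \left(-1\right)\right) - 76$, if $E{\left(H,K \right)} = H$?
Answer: $-286 - i \sqrt{2} \approx -286.0 - 1.4142 i$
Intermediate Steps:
$\left(-204 + \left(r + \sqrt{-3 + E{\left(1,-4 \right)}}\right) \left(-1\right)\right) - 76 = \left(-204 + \left(6 + \sqrt{-3 + 1}\right) \left(-1\right)\right) - 76 = \left(-204 + \left(6 + \sqrt{-2}\right) \left(-1\right)\right) - 76 = \left(-204 + \left(6 + i \sqrt{2}\right) \left(-1\right)\right) - 76 = \left(-204 - \left(6 + i \sqrt{2}\right)\right) - 76 = \left(-210 - i \sqrt{2}\right) - 76 = -286 - i \sqrt{2}$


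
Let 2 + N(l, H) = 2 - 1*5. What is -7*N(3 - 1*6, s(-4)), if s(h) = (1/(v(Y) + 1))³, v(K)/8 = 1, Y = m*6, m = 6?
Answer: 35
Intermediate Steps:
Y = 36 (Y = 6*6 = 36)
v(K) = 8 (v(K) = 8*1 = 8)
s(h) = 1/729 (s(h) = (1/(8 + 1))³ = (1/9)³ = (⅑)³ = 1/729)
N(l, H) = -5 (N(l, H) = -2 + (2 - 1*5) = -2 + (2 - 5) = -2 - 3 = -5)
-7*N(3 - 1*6, s(-4)) = -7*(-5) = 35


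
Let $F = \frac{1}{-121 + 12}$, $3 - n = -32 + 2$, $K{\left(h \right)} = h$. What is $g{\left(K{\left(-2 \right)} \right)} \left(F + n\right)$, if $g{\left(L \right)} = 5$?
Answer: $\frac{17980}{109} \approx 164.95$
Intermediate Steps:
$n = 33$ ($n = 3 - \left(-32 + 2\right) = 3 - -30 = 3 + 30 = 33$)
$F = - \frac{1}{109}$ ($F = \frac{1}{-109} = - \frac{1}{109} \approx -0.0091743$)
$g{\left(K{\left(-2 \right)} \right)} \left(F + n\right) = 5 \left(- \frac{1}{109} + 33\right) = 5 \cdot \frac{3596}{109} = \frac{17980}{109}$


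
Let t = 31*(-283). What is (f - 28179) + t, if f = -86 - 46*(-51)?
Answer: -34692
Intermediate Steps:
f = 2260 (f = -86 + 2346 = 2260)
t = -8773
(f - 28179) + t = (2260 - 28179) - 8773 = -25919 - 8773 = -34692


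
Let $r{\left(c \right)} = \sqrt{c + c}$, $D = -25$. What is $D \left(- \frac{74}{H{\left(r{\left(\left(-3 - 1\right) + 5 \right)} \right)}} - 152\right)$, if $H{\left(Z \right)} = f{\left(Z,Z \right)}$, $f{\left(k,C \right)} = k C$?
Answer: $4725$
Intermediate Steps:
$f{\left(k,C \right)} = C k$
$r{\left(c \right)} = \sqrt{2} \sqrt{c}$ ($r{\left(c \right)} = \sqrt{2 c} = \sqrt{2} \sqrt{c}$)
$H{\left(Z \right)} = Z^{2}$ ($H{\left(Z \right)} = Z Z = Z^{2}$)
$D \left(- \frac{74}{H{\left(r{\left(\left(-3 - 1\right) + 5 \right)} \right)}} - 152\right) = - 25 \left(- \frac{74}{\left(\sqrt{2} \sqrt{\left(-3 - 1\right) + 5}\right)^{2}} - 152\right) = - 25 \left(- \frac{74}{\left(\sqrt{2} \sqrt{-4 + 5}\right)^{2}} - 152\right) = - 25 \left(- \frac{74}{\left(\sqrt{2} \sqrt{1}\right)^{2}} - 152\right) = - 25 \left(- \frac{74}{\left(\sqrt{2} \cdot 1\right)^{2}} - 152\right) = - 25 \left(- \frac{74}{\left(\sqrt{2}\right)^{2}} - 152\right) = - 25 \left(- \frac{74}{2} - 152\right) = - 25 \left(\left(-74\right) \frac{1}{2} - 152\right) = - 25 \left(-37 - 152\right) = \left(-25\right) \left(-189\right) = 4725$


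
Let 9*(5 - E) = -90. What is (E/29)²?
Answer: 225/841 ≈ 0.26754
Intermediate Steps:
E = 15 (E = 5 - ⅑*(-90) = 5 + 10 = 15)
(E/29)² = (15/29)² = 225/841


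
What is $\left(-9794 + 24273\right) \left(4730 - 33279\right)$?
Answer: $-413360971$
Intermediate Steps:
$\left(-9794 + 24273\right) \left(4730 - 33279\right) = 14479 \left(-28549\right) = -413360971$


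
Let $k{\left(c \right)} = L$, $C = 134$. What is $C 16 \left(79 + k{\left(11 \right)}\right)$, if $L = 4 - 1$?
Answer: $175808$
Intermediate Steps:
$L = 3$ ($L = 4 - 1 = 3$)
$k{\left(c \right)} = 3$
$C 16 \left(79 + k{\left(11 \right)}\right) = 134 \cdot 16 \left(79 + 3\right) = 2144 \cdot 82 = 175808$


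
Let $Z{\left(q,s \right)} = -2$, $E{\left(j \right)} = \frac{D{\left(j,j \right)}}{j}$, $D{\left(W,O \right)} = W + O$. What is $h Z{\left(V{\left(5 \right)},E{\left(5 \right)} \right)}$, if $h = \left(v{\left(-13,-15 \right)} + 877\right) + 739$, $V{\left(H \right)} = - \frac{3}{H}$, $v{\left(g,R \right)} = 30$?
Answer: $-3292$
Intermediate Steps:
$D{\left(W,O \right)} = O + W$
$E{\left(j \right)} = 2$ ($E{\left(j \right)} = \frac{j + j}{j} = \frac{2 j}{j} = 2$)
$h = 1646$ ($h = \left(30 + 877\right) + 739 = 907 + 739 = 1646$)
$h Z{\left(V{\left(5 \right)},E{\left(5 \right)} \right)} = 1646 \left(-2\right) = -3292$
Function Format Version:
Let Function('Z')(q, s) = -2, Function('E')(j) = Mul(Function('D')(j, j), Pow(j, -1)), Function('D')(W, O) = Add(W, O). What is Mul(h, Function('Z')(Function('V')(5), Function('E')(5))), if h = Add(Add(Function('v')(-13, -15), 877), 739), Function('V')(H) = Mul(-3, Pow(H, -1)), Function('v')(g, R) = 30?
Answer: -3292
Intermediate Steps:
Function('D')(W, O) = Add(O, W)
Function('E')(j) = 2 (Function('E')(j) = Mul(Add(j, j), Pow(j, -1)) = Mul(Mul(2, j), Pow(j, -1)) = 2)
h = 1646 (h = Add(Add(30, 877), 739) = Add(907, 739) = 1646)
Mul(h, Function('Z')(Function('V')(5), Function('E')(5))) = Mul(1646, -2) = -3292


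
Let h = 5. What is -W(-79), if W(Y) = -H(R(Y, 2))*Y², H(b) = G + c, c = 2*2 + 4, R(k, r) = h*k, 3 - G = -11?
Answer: 137302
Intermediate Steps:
G = 14 (G = 3 - 1*(-11) = 3 + 11 = 14)
R(k, r) = 5*k
c = 8 (c = 4 + 4 = 8)
H(b) = 22 (H(b) = 14 + 8 = 22)
W(Y) = -22*Y²
-W(-79) = -(-22)*(-79)² = -(-22)*6241 = -1*(-137302) = 137302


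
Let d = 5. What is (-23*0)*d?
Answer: 0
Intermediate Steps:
(-23*0)*d = -23*0*5 = 0*5 = 0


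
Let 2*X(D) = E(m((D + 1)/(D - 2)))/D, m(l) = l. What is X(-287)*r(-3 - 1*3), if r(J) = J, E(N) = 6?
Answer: 18/287 ≈ 0.062718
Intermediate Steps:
X(D) = 3/D (X(D) = (6/D)/2 = 3/D)
X(-287)*r(-3 - 1*3) = (3/(-287))*(-3 - 1*3) = (3*(-1/287))*(-3 - 3) = -3/287*(-6) = 18/287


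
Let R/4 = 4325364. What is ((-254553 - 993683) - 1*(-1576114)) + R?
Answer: 17629334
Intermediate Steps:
R = 17301456 (R = 4*4325364 = 17301456)
((-254553 - 993683) - 1*(-1576114)) + R = ((-254553 - 993683) - 1*(-1576114)) + 17301456 = (-1248236 + 1576114) + 17301456 = 327878 + 17301456 = 17629334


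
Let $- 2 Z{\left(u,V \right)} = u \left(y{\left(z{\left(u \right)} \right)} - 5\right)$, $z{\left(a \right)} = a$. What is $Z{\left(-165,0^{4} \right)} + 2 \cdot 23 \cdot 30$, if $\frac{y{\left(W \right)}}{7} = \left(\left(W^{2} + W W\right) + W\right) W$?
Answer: $-5172680970$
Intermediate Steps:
$y{\left(W \right)} = 7 W \left(W + 2 W^{2}\right)$ ($y{\left(W \right)} = 7 \left(\left(W^{2} + W W\right) + W\right) W = 7 \left(\left(W^{2} + W^{2}\right) + W\right) W = 7 \left(2 W^{2} + W\right) W = 7 \left(W + 2 W^{2}\right) W = 7 W \left(W + 2 W^{2}\right)$)
$Z{\left(u,V \right)} = - \frac{u \left(-5 + u^{2} \left(7 + 14 u\right)\right)}{2}$ ($Z{\left(u,V \right)} = - \frac{u \left(u^{2} \left(7 + 14 u\right) - 5\right)}{2} = - \frac{u \left(-5 + u^{2} \left(7 + 14 u\right)\right)}{2}$)
$Z{\left(-165,0^{4} \right)} + 2 \cdot 23 \cdot 30 = \frac{1}{2} \left(-165\right) \left(5 - 14 \left(-165\right)^{3} - 7 \left(-165\right)^{2}\right) + 2 \cdot 23 \cdot 30 = \frac{1}{2} \left(-165\right) \left(5 - -62889750 - 190575\right) + 46 \cdot 30 = \frac{1}{2} \left(-165\right) \left(5 + 62889750 - 190575\right) + 1380 = \frac{1}{2} \left(-165\right) 62699180 + 1380 = -5172682350 + 1380 = -5172680970$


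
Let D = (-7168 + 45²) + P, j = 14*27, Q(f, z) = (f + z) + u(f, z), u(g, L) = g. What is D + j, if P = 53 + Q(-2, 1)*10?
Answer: -4742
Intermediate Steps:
Q(f, z) = z + 2*f (Q(f, z) = (f + z) + f = z + 2*f)
j = 378
P = 23 (P = 53 + (1 + 2*(-2))*10 = 53 + (1 - 4)*10 = 53 - 3*10 = 53 - 30 = 23)
D = -5120 (D = (-7168 + 45²) + 23 = (-7168 + 2025) + 23 = -5143 + 23 = -5120)
D + j = -5120 + 378 = -4742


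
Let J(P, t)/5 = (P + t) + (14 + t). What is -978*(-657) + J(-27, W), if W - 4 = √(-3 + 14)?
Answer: 642521 + 10*√11 ≈ 6.4255e+5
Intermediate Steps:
W = 4 + √11 (W = 4 + √(-3 + 14) = 4 + √11 ≈ 7.3166)
J(P, t) = 70 + 5*P + 10*t (J(P, t) = 5*((P + t) + (14 + t)) = 5*(14 + P + 2*t) = 70 + 5*P + 10*t)
-978*(-657) + J(-27, W) = -978*(-657) + (70 + 5*(-27) + 10*(4 + √11)) = 642546 + (70 - 135 + (40 + 10*√11)) = 642546 + (-25 + 10*√11) = 642521 + 10*√11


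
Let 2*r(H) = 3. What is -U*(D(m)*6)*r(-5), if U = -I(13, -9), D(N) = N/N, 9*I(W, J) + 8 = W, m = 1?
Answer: 5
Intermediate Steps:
I(W, J) = -8/9 + W/9
r(H) = 3/2 (r(H) = (1/2)*3 = 3/2)
D(N) = 1
U = -5/9 (U = -(-8/9 + (1/9)*13) = -(-8/9 + 13/9) = -1*5/9 = -5/9 ≈ -0.55556)
-U*(D(m)*6)*r(-5) = -(-5)*(1*6)*(3/2)/9 = -(-5)*6*(3/2)/9 = -(-5)*9/9 = -1*(-5) = 5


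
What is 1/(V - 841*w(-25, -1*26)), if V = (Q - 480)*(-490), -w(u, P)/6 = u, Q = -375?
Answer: 1/292800 ≈ 3.4153e-6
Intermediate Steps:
w(u, P) = -6*u
V = 418950 (V = (-375 - 480)*(-490) = -855*(-490) = 418950)
1/(V - 841*w(-25, -1*26)) = 1/(418950 - (-5046)*(-25)) = 1/(418950 - 841*150) = 1/(418950 - 126150) = 1/292800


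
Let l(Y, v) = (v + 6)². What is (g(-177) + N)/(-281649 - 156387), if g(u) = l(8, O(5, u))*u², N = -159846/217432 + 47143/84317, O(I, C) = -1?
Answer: -7179514131975497/4015303851586992 ≈ -1.7880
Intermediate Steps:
l(Y, v) = (6 + v)²
N = -1613669203/9166606972 (N = -159846*1/217432 + 47143*(1/84317) = -79923/108716 + 47143/84317 = -1613669203/9166606972 ≈ -0.17604)
g(u) = 25*u² (g(u) = (6 - 1)²*u² = 5²*u² = 25*u²)
(g(-177) + N)/(-281649 - 156387) = (25*(-177)² - 1613669203/9166606972)/(-281649 - 156387) = (25*31329 - 1613669203/9166606972)/(-438036) = (783225 - 1613669203/9166606972)*(-1/438036) = (7179514131975497/9166606972)*(-1/438036) = -7179514131975497/4015303851586992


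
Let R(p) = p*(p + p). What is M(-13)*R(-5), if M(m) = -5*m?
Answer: 3250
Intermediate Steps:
R(p) = 2*p² (R(p) = p*(2*p) = 2*p²)
M(-13)*R(-5) = (-5*(-13))*(2*(-5)²) = 65*(2*25) = 65*50 = 3250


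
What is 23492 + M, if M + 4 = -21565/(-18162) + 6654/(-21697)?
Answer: 9256049793889/394060914 ≈ 23489.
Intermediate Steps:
M = -1229197799/394060914 (M = -4 + (-21565/(-18162) + 6654/(-21697)) = -4 + (-21565*(-1/18162) + 6654*(-1/21697)) = -4 + (21565/18162 - 6654/21697) = -4 + 347045857/394060914 = -1229197799/394060914 ≈ -3.1193)
23492 + M = 23492 - 1229197799/394060914 = 9256049793889/394060914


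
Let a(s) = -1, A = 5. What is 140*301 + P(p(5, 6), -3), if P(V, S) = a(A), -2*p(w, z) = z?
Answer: 42139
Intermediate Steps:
p(w, z) = -z/2
P(V, S) = -1
140*301 + P(p(5, 6), -3) = 140*301 - 1 = 42140 - 1 = 42139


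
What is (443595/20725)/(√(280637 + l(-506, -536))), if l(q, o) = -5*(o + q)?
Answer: 88719*√285847/1184835815 ≈ 0.040034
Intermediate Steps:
l(q, o) = -5*o - 5*q
(443595/20725)/(√(280637 + l(-506, -536))) = (443595/20725)/(√(280637 + (-5*(-536) - 5*(-506)))) = (443595*(1/20725))/(√(280637 + (2680 + 2530))) = 88719/(4145*(√(280637 + 5210))) = 88719/(4145*(√285847)) = 88719*(√285847/285847)/4145 = 88719*√285847/1184835815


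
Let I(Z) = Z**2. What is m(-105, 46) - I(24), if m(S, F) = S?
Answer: -681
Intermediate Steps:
m(-105, 46) - I(24) = -105 - 1*24**2 = -105 - 1*576 = -105 - 576 = -681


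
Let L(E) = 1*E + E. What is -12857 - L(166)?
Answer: -13189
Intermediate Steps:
L(E) = 2*E (L(E) = E + E = 2*E)
-12857 - L(166) = -12857 - 2*166 = -12857 - 1*332 = -12857 - 332 = -13189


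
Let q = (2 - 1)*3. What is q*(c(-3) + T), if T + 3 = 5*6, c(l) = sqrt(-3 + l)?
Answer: 81 + 3*I*sqrt(6) ≈ 81.0 + 7.3485*I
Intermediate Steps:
T = 27 (T = -3 + 5*6 = -3 + 30 = 27)
q = 3 (q = 1*3 = 3)
q*(c(-3) + T) = 3*(sqrt(-3 - 3) + 27) = 3*(sqrt(-6) + 27) = 3*(I*sqrt(6) + 27) = 3*(27 + I*sqrt(6)) = 81 + 3*I*sqrt(6)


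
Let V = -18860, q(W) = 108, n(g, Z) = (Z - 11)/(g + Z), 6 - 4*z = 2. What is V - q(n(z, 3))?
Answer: -18968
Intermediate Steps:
z = 1 (z = 3/2 - ¼*2 = 3/2 - ½ = 1)
n(g, Z) = (-11 + Z)/(Z + g)
V - q(n(z, 3)) = -18860 - 1*108 = -18860 - 108 = -18968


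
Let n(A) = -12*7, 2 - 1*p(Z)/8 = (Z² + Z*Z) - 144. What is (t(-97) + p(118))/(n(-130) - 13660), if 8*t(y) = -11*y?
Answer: 1771861/109952 ≈ 16.115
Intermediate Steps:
p(Z) = 1168 - 16*Z² (p(Z) = 16 - 8*((Z² + Z*Z) - 144) = 16 - 8*((Z² + Z²) - 144) = 16 - 8*(2*Z² - 144) = 16 - 8*(-144 + 2*Z²) = 16 + (1152 - 16*Z²) = 1168 - 16*Z²)
t(y) = -11*y/8 (t(y) = (-11*y)/8 = -11*y/8)
n(A) = -84
(t(-97) + p(118))/(n(-130) - 13660) = (-11/8*(-97) + (1168 - 16*118²))/(-84 - 13660) = (1067/8 + (1168 - 16*13924))/(-13744) = (1067/8 + (1168 - 222784))*(-1/13744) = (1067/8 - 221616)*(-1/13744) = -1771861/8*(-1/13744) = 1771861/109952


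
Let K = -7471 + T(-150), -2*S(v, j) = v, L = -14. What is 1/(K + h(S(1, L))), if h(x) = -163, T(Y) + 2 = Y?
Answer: -1/7786 ≈ -0.00012844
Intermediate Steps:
T(Y) = -2 + Y
S(v, j) = -v/2
K = -7623 (K = -7471 + (-2 - 150) = -7471 - 152 = -7623)
1/(K + h(S(1, L))) = 1/(-7623 - 163) = 1/(-7786) = -1/7786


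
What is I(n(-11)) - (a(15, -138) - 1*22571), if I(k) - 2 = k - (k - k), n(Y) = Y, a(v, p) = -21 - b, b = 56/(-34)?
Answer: 383883/17 ≈ 22581.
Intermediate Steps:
b = -28/17 (b = 56*(-1/34) = -28/17 ≈ -1.6471)
a(v, p) = -329/17 (a(v, p) = -21 - 1*(-28/17) = -21 + 28/17 = -329/17)
I(k) = 2 + k (I(k) = 2 + (k - (k - k)) = 2 + (k - 1*0) = 2 + (k + 0) = 2 + k)
I(n(-11)) - (a(15, -138) - 1*22571) = (2 - 11) - (-329/17 - 1*22571) = -9 - (-329/17 - 22571) = -9 - 1*(-384036/17) = -9 + 384036/17 = 383883/17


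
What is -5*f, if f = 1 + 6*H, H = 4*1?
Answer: -125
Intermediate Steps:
H = 4
f = 25 (f = 1 + 6*4 = 1 + 24 = 25)
-5*f = -5*25 = -125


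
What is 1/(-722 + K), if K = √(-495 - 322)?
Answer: -38/27479 - I*√817/522101 ≈ -0.0013829 - 5.4747e-5*I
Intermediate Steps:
K = I*√817 (K = √(-817) = I*√817 ≈ 28.583*I)
1/(-722 + K) = 1/(-722 + I*√817)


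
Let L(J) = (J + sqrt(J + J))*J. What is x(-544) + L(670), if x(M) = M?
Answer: 448356 + 1340*sqrt(335) ≈ 4.7288e+5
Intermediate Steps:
L(J) = J*(J + sqrt(2)*sqrt(J)) (L(J) = (J + sqrt(2*J))*J = (J + sqrt(2)*sqrt(J))*J = J*(J + sqrt(2)*sqrt(J)))
x(-544) + L(670) = -544 + (670**2 + sqrt(2)*670**(3/2)) = -544 + (448900 + sqrt(2)*(670*sqrt(670))) = -544 + (448900 + 1340*sqrt(335)) = 448356 + 1340*sqrt(335)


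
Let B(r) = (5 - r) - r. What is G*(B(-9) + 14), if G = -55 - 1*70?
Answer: -4625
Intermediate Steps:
G = -125 (G = -55 - 70 = -125)
B(r) = 5 - 2*r
G*(B(-9) + 14) = -125*((5 - 2*(-9)) + 14) = -125*((5 + 18) + 14) = -125*(23 + 14) = -125*37 = -4625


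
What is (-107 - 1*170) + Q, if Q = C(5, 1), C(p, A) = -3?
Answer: -280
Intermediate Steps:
Q = -3
(-107 - 1*170) + Q = (-107 - 1*170) - 3 = (-107 - 170) - 3 = -277 - 3 = -280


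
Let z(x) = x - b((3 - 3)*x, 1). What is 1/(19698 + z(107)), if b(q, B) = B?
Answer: 1/19804 ≈ 5.0495e-5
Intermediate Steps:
z(x) = -1 + x (z(x) = x - 1*1 = x - 1 = -1 + x)
1/(19698 + z(107)) = 1/(19698 + (-1 + 107)) = 1/(19698 + 106) = 1/19804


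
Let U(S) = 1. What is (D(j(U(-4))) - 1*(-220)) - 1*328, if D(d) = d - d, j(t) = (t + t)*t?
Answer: -108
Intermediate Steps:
j(t) = 2*t² (j(t) = (2*t)*t = 2*t²)
D(d) = 0
(D(j(U(-4))) - 1*(-220)) - 1*328 = (0 - 1*(-220)) - 1*328 = (0 + 220) - 328 = 220 - 328 = -108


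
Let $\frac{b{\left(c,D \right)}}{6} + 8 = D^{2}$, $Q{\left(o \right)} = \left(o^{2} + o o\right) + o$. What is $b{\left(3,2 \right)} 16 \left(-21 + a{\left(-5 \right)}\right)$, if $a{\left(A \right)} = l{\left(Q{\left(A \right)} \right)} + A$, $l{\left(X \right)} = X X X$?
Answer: $-34982016$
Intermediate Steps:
$Q{\left(o \right)} = o + 2 o^{2}$ ($Q{\left(o \right)} = \left(o^{2} + o^{2}\right) + o = 2 o^{2} + o = o + 2 o^{2}$)
$b{\left(c,D \right)} = -48 + 6 D^{2}$
$l{\left(X \right)} = X^{3}$ ($l{\left(X \right)} = X^{2} X = X^{3}$)
$a{\left(A \right)} = A + A^{3} \left(1 + 2 A\right)^{3}$ ($a{\left(A \right)} = \left(A \left(1 + 2 A\right)\right)^{3} + A = A^{3} \left(1 + 2 A\right)^{3} + A = A + A^{3} \left(1 + 2 A\right)^{3}$)
$b{\left(3,2 \right)} 16 \left(-21 + a{\left(-5 \right)}\right) = \left(-48 + 6 \cdot 2^{2}\right) 16 \left(-21 - \left(5 - \left(-5\right)^{3} \left(1 + 2 \left(-5\right)\right)^{3}\right)\right) = \left(-48 + 6 \cdot 4\right) 16 \left(-21 - \left(5 + 125 \left(1 - 10\right)^{3}\right)\right) = \left(-48 + 24\right) 16 \left(-21 - \left(5 + 125 \left(-9\right)^{3}\right)\right) = \left(-24\right) 16 \left(-21 - -91120\right) = - 384 \left(-21 + \left(-5 + 91125\right)\right) = - 384 \left(-21 + 91120\right) = \left(-384\right) 91099 = -34982016$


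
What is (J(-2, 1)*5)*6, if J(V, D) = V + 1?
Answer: -30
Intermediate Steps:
J(V, D) = 1 + V
(J(-2, 1)*5)*6 = ((1 - 2)*5)*6 = -1*5*6 = -5*6 = -30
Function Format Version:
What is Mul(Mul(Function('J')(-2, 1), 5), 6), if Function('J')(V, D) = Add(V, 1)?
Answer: -30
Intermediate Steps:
Function('J')(V, D) = Add(1, V)
Mul(Mul(Function('J')(-2, 1), 5), 6) = Mul(Mul(Add(1, -2), 5), 6) = Mul(Mul(-1, 5), 6) = Mul(-5, 6) = -30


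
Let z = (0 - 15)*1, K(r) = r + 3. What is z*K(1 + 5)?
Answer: -135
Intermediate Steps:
K(r) = 3 + r
z = -15 (z = -15*1 = -15)
z*K(1 + 5) = -15*(3 + (1 + 5)) = -15*(3 + 6) = -15*9 = -135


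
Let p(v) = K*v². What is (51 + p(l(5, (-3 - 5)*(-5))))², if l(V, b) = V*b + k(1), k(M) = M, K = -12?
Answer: 234993227121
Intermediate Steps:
l(V, b) = 1 + V*b (l(V, b) = V*b + 1 = 1 + V*b)
p(v) = -12*v²
(51 + p(l(5, (-3 - 5)*(-5))))² = (51 - 12*(1 + 5*((-3 - 5)*(-5)))²)² = (51 - 12*(1 + 5*(-8*(-5)))²)² = (51 - 12*(1 + 5*40)²)² = (51 - 12*(1 + 200)²)² = (51 - 12*201²)² = (51 - 12*40401)² = (51 - 484812)² = (-484761)² = 234993227121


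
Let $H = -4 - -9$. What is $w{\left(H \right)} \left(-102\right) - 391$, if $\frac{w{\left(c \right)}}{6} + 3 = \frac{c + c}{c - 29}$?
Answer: $1700$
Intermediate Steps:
$H = 5$ ($H = -4 + 9 = 5$)
$w{\left(c \right)} = -18 + \frac{12 c}{-29 + c}$ ($w{\left(c \right)} = -18 + 6 \frac{c + c}{c - 29} = -18 + 6 \frac{2 c}{-29 + c} = -18 + \frac{12 c}{-29 + c}$)
$w{\left(H \right)} \left(-102\right) - 391 = \frac{6 \left(87 - 5\right)}{-29 + 5} \left(-102\right) - 391 = \frac{6 \left(87 - 5\right)}{-24} \left(-102\right) - 391 = 6 \left(- \frac{1}{24}\right) 82 \left(-102\right) - 391 = \left(- \frac{41}{2}\right) \left(-102\right) - 391 = 2091 - 391 = 1700$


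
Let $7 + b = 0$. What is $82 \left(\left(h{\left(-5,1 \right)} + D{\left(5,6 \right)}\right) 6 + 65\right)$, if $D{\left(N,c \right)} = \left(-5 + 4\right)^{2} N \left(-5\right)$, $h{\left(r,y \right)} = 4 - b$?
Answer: $-1558$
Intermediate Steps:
$b = -7$ ($b = -7 + 0 = -7$)
$h{\left(r,y \right)} = 11$ ($h{\left(r,y \right)} = 4 - -7 = 4 + 7 = 11$)
$D{\left(N,c \right)} = - 5 N$ ($D{\left(N,c \right)} = \left(-1\right)^{2} N \left(-5\right) = 1 N \left(-5\right) = N \left(-5\right) = - 5 N$)
$82 \left(\left(h{\left(-5,1 \right)} + D{\left(5,6 \right)}\right) 6 + 65\right) = 82 \left(\left(11 - 25\right) 6 + 65\right) = 82 \left(\left(-14\right) 6 + 65\right) = 82 \left(-84 + 65\right) = 82 \left(-19\right) = -1558$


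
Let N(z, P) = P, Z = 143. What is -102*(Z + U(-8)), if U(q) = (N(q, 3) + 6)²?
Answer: -22848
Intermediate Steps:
U(q) = 81 (U(q) = (3 + 6)² = 9² = 81)
-102*(Z + U(-8)) = -102*(143 + 81) = -102*224 = -22848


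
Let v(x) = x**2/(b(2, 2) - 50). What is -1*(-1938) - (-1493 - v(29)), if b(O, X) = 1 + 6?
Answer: 146692/43 ≈ 3411.4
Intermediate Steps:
b(O, X) = 7
v(x) = -x**2/43 (v(x) = x**2/(7 - 50) = x**2/(-43) = -x**2/43)
-1*(-1938) - (-1493 - v(29)) = -1*(-1938) - (-1493 - (-1)*29**2/43) = 1938 - (-1493 - (-1)*841/43) = 1938 - (-1493 - 1*(-841/43)) = 1938 - (-1493 + 841/43) = 1938 - 1*(-63358/43) = 1938 + 63358/43 = 146692/43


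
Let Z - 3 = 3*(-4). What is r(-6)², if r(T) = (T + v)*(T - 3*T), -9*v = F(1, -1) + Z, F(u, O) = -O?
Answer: 33856/9 ≈ 3761.8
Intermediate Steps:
Z = -9 (Z = 3 + 3*(-4) = 3 - 12 = -9)
v = 8/9 (v = -(-1*(-1) - 9)/9 = -(1 - 9)/9 = -⅑*(-8) = 8/9 ≈ 0.88889)
r(T) = -2*T*(8/9 + T) (r(T) = (T + 8/9)*(T - 3*T) = (8/9 + T)*(-2*T) = -2*T*(8/9 + T))
r(-6)² = (-2/9*(-6)*(8 + 9*(-6)))² = (-2/9*(-6)*(8 - 54))² = (-2/9*(-6)*(-46))² = (-184/3)² = 33856/9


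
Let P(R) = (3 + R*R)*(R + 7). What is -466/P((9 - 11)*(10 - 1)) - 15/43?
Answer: -33917/154671 ≈ -0.21928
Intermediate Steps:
P(R) = (3 + R²)*(7 + R)
-466/P((9 - 11)*(10 - 1)) - 15/43 = -466/(21 + ((9 - 11)*(10 - 1))³ + 3*((9 - 11)*(10 - 1)) + 7*((9 - 11)*(10 - 1))²) - 15/43 = -466/(21 + (-2*9)³ + 3*(-2*9) + 7*(-2*9)²) - 15*1/43 = -466/(21 + (-18)³ + 3*(-18) + 7*(-18)²) - 15/43 = -466/(21 - 5832 - 54 + 7*324) - 15/43 = -466/(21 - 5832 - 54 + 2268) - 15/43 = -466/(-3597) - 15/43 = -466*(-1/3597) - 15/43 = 466/3597 - 15/43 = -33917/154671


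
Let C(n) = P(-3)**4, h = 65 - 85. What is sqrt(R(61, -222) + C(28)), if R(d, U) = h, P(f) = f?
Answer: sqrt(61) ≈ 7.8102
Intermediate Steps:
h = -20
R(d, U) = -20
C(n) = 81 (C(n) = (-3)**4 = 81)
sqrt(R(61, -222) + C(28)) = sqrt(-20 + 81) = sqrt(61)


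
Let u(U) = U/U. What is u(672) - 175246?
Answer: -175245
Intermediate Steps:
u(U) = 1
u(672) - 175246 = 1 - 175246 = -175245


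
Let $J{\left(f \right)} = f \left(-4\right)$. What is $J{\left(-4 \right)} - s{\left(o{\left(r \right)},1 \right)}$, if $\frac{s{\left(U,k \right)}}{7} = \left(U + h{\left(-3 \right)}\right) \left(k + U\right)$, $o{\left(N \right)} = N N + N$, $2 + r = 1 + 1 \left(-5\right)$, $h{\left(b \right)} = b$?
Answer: $-5843$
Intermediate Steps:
$r = -6$ ($r = -2 + \left(1 + 1 \left(-5\right)\right) = -2 + \left(1 - 5\right) = -2 - 4 = -6$)
$o{\left(N \right)} = N + N^{2}$ ($o{\left(N \right)} = N^{2} + N = N + N^{2}$)
$J{\left(f \right)} = - 4 f$
$s{\left(U,k \right)} = 7 \left(-3 + U\right) \left(U + k\right)$ ($s{\left(U,k \right)} = 7 \left(U - 3\right) \left(k + U\right) = 7 \left(-3 + U\right) \left(U + k\right)$)
$J{\left(-4 \right)} - s{\left(o{\left(r \right)},1 \right)} = \left(-4\right) \left(-4\right) - \left(- 21 \left(- 6 \left(1 - 6\right)\right) - 21 + 7 \left(- 6 \left(1 - 6\right)\right)^{2} + 7 \left(- 6 \left(1 - 6\right)\right) 1\right) = 16 - \left(- 21 \left(\left(-6\right) \left(-5\right)\right) - 21 + 7 \left(\left(-6\right) \left(-5\right)\right)^{2} + 7 \left(\left(-6\right) \left(-5\right)\right) 1\right) = 16 - \left(\left(-21\right) 30 - 21 + 7 \cdot 30^{2} + 7 \cdot 30 \cdot 1\right) = 16 - \left(-630 - 21 + 7 \cdot 900 + 210\right) = 16 - \left(-630 - 21 + 6300 + 210\right) = 16 - 5859 = -5843$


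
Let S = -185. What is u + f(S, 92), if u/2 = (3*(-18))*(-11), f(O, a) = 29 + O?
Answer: 1032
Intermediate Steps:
u = 1188 (u = 2*((3*(-18))*(-11)) = 2*(-54*(-11)) = 2*594 = 1188)
u + f(S, 92) = 1188 + (29 - 185) = 1188 - 156 = 1032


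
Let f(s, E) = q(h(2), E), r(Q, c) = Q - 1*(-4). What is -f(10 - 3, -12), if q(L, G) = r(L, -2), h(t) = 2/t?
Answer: -5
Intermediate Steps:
r(Q, c) = 4 + Q (r(Q, c) = Q + 4 = 4 + Q)
q(L, G) = 4 + L
f(s, E) = 5 (f(s, E) = 4 + 2/2 = 4 + 2*(1/2) = 4 + 1 = 5)
-f(10 - 3, -12) = -1*5 = -5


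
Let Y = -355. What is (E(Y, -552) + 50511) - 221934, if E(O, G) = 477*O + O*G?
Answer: -144798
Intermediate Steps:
E(O, G) = 477*O + G*O
(E(Y, -552) + 50511) - 221934 = (-355*(477 - 552) + 50511) - 221934 = (-355*(-75) + 50511) - 221934 = (26625 + 50511) - 221934 = 77136 - 221934 = -144798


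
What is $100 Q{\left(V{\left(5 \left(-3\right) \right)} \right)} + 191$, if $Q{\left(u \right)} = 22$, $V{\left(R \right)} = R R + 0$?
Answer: $2391$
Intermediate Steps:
$V{\left(R \right)} = R^{2}$ ($V{\left(R \right)} = R^{2} + 0 = R^{2}$)
$100 Q{\left(V{\left(5 \left(-3\right) \right)} \right)} + 191 = 100 \cdot 22 + 191 = 2200 + 191 = 2391$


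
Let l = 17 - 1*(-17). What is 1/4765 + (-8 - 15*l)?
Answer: -2468269/4765 ≈ -518.00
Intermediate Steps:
l = 34 (l = 17 + 17 = 34)
1/4765 + (-8 - 15*l) = 1/4765 + (-8 - 15*34) = 1/4765 + (-8 - 510) = 1/4765 - 518 = -2468269/4765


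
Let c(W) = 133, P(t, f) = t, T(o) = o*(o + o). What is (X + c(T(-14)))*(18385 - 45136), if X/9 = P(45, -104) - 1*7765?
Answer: 1855101597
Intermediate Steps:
T(o) = 2*o**2 (T(o) = o*(2*o) = 2*o**2)
X = -69480 (X = 9*(45 - 1*7765) = 9*(45 - 7765) = 9*(-7720) = -69480)
(X + c(T(-14)))*(18385 - 45136) = (-69480 + 133)*(18385 - 45136) = -69347*(-26751) = 1855101597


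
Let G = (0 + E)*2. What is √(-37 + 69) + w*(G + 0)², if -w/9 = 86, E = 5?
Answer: -77400 + 4*√2 ≈ -77394.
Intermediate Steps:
w = -774 (w = -9*86 = -774)
G = 10 (G = (0 + 5)*2 = 5*2 = 10)
√(-37 + 69) + w*(G + 0)² = √(-37 + 69) - 774*(10 + 0)² = √32 - 774*10² = 4*√2 - 774*100 = 4*√2 - 77400 = -77400 + 4*√2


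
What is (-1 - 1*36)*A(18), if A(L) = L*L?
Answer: -11988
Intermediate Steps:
A(L) = L²
(-1 - 1*36)*A(18) = (-1 - 1*36)*18² = (-1 - 36)*324 = -37*324 = -11988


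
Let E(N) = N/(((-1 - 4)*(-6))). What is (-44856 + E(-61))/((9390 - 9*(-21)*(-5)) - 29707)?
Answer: 1345741/637860 ≈ 2.1098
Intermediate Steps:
E(N) = N/30 (E(N) = N/((-5*(-6))) = N/30)
(-44856 + E(-61))/((9390 - 9*(-21)*(-5)) - 29707) = (-44856 + (1/30)*(-61))/((9390 - 9*(-21)*(-5)) - 29707) = (-44856 - 61/30)/((9390 + 189*(-5)) - 29707) = -1345741/(30*((9390 - 945) - 29707)) = -1345741/(30*(8445 - 29707)) = -1345741/30/(-21262) = -1345741/30*(-1/21262) = 1345741/637860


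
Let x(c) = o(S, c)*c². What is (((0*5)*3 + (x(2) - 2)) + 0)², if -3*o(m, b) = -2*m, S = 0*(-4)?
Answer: 4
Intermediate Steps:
S = 0
o(m, b) = 2*m/3 (o(m, b) = -(-2)*m/3 = 2*m/3)
x(c) = 0 (x(c) = ((⅔)*0)*c² = 0*c² = 0)
(((0*5)*3 + (x(2) - 2)) + 0)² = (((0*5)*3 + (0 - 2)) + 0)² = ((0*3 - 2) + 0)² = ((0 - 2) + 0)² = (-2 + 0)² = (-2)² = 4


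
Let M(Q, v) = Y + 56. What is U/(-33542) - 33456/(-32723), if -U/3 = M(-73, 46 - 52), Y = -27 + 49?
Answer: 564919167/548797433 ≈ 1.0294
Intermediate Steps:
Y = 22
M(Q, v) = 78 (M(Q, v) = 22 + 56 = 78)
U = -234 (U = -3*78 = -234)
U/(-33542) - 33456/(-32723) = -234/(-33542) - 33456/(-32723) = -234*(-1/33542) - 33456*(-1/32723) = 117/16771 + 33456/32723 = 564919167/548797433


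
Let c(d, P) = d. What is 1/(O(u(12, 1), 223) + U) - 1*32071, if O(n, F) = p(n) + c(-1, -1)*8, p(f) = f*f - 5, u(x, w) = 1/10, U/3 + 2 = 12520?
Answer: -120397773071/3754101 ≈ -32071.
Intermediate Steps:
U = 37554 (U = -6 + 3*12520 = -6 + 37560 = 37554)
u(x, w) = 1/10
p(f) = -5 + f**2 (p(f) = f**2 - 5 = -5 + f**2)
O(n, F) = -13 + n**2 (O(n, F) = (-5 + n**2) - 1*8 = (-5 + n**2) - 8 = -13 + n**2)
1/(O(u(12, 1), 223) + U) - 1*32071 = 1/((-13 + (1/10)**2) + 37554) - 1*32071 = 1/((-13 + 1/100) + 37554) - 32071 = 1/(-1299/100 + 37554) - 32071 = 1/(3754101/100) - 32071 = 100/3754101 - 32071 = -120397773071/3754101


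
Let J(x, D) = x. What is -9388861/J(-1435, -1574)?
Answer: 9388861/1435 ≈ 6542.8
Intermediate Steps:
-9388861/J(-1435, -1574) = -9388861/(-1435) = -9388861*(-1/1435) = 9388861/1435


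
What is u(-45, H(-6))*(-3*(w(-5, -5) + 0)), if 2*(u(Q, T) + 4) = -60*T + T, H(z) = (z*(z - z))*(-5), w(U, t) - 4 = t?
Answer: -12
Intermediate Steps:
w(U, t) = 4 + t
H(z) = 0 (H(z) = (z*0)*(-5) = 0*(-5) = 0)
u(Q, T) = -4 - 59*T/2 (u(Q, T) = -4 + (-60*T + T)/2 = -4 + (-59*T)/2 = -4 - 59*T/2)
u(-45, H(-6))*(-3*(w(-5, -5) + 0)) = (-4 - 59/2*0)*(-3*((4 - 5) + 0)) = (-4 + 0)*(-3*(-1 + 0)) = -(-12)*(-1) = -4*3 = -12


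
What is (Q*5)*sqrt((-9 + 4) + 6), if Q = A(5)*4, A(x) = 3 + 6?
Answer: 180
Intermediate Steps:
A(x) = 9
Q = 36 (Q = 9*4 = 36)
(Q*5)*sqrt((-9 + 4) + 6) = (36*5)*sqrt((-9 + 4) + 6) = 180*sqrt(-5 + 6) = 180*sqrt(1) = 180*1 = 180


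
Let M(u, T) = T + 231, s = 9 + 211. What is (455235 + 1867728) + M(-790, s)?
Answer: 2323414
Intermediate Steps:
s = 220
M(u, T) = 231 + T
(455235 + 1867728) + M(-790, s) = (455235 + 1867728) + (231 + 220) = 2322963 + 451 = 2323414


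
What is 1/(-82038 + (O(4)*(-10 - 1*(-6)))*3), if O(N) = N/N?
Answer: -1/82050 ≈ -1.2188e-5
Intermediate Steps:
O(N) = 1
1/(-82038 + (O(4)*(-10 - 1*(-6)))*3) = 1/(-82038 + (1*(-10 - 1*(-6)))*3) = 1/(-82038 + (1*(-10 + 6))*3) = 1/(-82038 + (1*(-4))*3) = 1/(-82038 - 4*3) = 1/(-82038 - 12) = 1/(-82050) = -1/82050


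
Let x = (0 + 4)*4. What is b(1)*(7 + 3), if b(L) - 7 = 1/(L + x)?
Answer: 1200/17 ≈ 70.588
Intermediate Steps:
x = 16 (x = 4*4 = 16)
b(L) = 7 + 1/(16 + L) (b(L) = 7 + 1/(L + 16) = 7 + 1/(16 + L))
b(1)*(7 + 3) = ((113 + 7*1)/(16 + 1))*(7 + 3) = ((113 + 7)/17)*10 = ((1/17)*120)*10 = (120/17)*10 = 1200/17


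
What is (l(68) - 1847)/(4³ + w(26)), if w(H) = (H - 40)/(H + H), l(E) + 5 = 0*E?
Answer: -48152/1657 ≈ -29.060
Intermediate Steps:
l(E) = -5 (l(E) = -5 + 0*E = -5 + 0 = -5)
w(H) = (-40 + H)/(2*H) (w(H) = (-40 + H)/((2*H)) = (-40 + H)*(1/(2*H)) = (-40 + H)/(2*H))
(l(68) - 1847)/(4³ + w(26)) = (-5 - 1847)/(4³ + (½)*(-40 + 26)/26) = -1852/(64 + (½)*(1/26)*(-14)) = -1852/(64 - 7/26) = -1852/1657/26 = -1852*26/1657 = -48152/1657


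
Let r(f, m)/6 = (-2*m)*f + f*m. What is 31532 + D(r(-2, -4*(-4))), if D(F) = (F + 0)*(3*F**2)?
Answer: 21265196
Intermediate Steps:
r(f, m) = -6*f*m (r(f, m) = 6*((-2*m)*f + f*m) = 6*(-2*f*m + f*m) = 6*(-f*m) = -6*f*m)
D(F) = 3*F**3 (D(F) = F*(3*F**2) = 3*F**3)
31532 + D(r(-2, -4*(-4))) = 31532 + 3*(-6*(-2)*(-4*(-4)))**3 = 31532 + 3*(-6*(-2)*16)**3 = 31532 + 3*192**3 = 31532 + 3*7077888 = 31532 + 21233664 = 21265196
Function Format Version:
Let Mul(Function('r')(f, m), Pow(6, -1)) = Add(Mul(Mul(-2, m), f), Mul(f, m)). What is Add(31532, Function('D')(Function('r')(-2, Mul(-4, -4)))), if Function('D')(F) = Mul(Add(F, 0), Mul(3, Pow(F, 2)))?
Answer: 21265196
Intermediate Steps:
Function('r')(f, m) = Mul(-6, f, m) (Function('r')(f, m) = Mul(6, Add(Mul(Mul(-2, m), f), Mul(f, m))) = Mul(6, Add(Mul(-2, f, m), Mul(f, m))) = Mul(6, Mul(-1, f, m)) = Mul(-6, f, m))
Function('D')(F) = Mul(3, Pow(F, 3)) (Function('D')(F) = Mul(F, Mul(3, Pow(F, 2))) = Mul(3, Pow(F, 3)))
Add(31532, Function('D')(Function('r')(-2, Mul(-4, -4)))) = Add(31532, Mul(3, Pow(Mul(-6, -2, Mul(-4, -4)), 3))) = Add(31532, Mul(3, Pow(Mul(-6, -2, 16), 3))) = Add(31532, Mul(3, Pow(192, 3))) = Add(31532, Mul(3, 7077888)) = Add(31532, 21233664) = 21265196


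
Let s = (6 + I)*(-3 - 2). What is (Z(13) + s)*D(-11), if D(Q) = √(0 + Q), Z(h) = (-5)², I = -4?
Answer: 15*I*√11 ≈ 49.749*I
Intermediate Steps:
Z(h) = 25
s = -10 (s = (6 - 4)*(-3 - 2) = 2*(-5) = -10)
D(Q) = √Q
(Z(13) + s)*D(-11) = (25 - 10)*√(-11) = 15*(I*√11) = 15*I*√11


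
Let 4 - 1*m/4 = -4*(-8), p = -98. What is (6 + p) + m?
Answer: -204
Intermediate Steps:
m = -112 (m = 16 - (-16)*(-8) = 16 - 4*32 = 16 - 128 = -112)
(6 + p) + m = (6 - 98) - 112 = -92 - 112 = -204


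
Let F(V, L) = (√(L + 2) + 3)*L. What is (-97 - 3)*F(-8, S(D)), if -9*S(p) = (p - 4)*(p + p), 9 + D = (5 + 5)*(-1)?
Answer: 87400/3 + 174800*I*√214/27 ≈ 29133.0 + 94708.0*I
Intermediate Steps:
D = -19 (D = -9 + (5 + 5)*(-1) = -9 + 10*(-1) = -9 - 10 = -19)
S(p) = -2*p*(-4 + p)/9 (S(p) = -(p - 4)*(p + p)/9 = -(-4 + p)*2*p/9 = -2*p*(-4 + p)/9)
F(V, L) = L*(3 + √(2 + L)) (F(V, L) = (√(2 + L) + 3)*L = (3 + √(2 + L))*L = L*(3 + √(2 + L)))
(-97 - 3)*F(-8, S(D)) = (-97 - 3)*(((2/9)*(-19)*(4 - 1*(-19)))*(3 + √(2 + (2/9)*(-19)*(4 - 1*(-19))))) = -100*(2/9)*(-19)*(4 + 19)*(3 + √(2 + (2/9)*(-19)*(4 + 19))) = -100*(2/9)*(-19)*23*(3 + √(2 + (2/9)*(-19)*23)) = -(-87400)*(3 + √(2 - 874/9))/9 = -(-87400)*(3 + √(-856/9))/9 = -(-87400)*(3 + 2*I*√214/3)/9 = -100*(-874/3 - 1748*I*√214/27) = 87400/3 + 174800*I*√214/27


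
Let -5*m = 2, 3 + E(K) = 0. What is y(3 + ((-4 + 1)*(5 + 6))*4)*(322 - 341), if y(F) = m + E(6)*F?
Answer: -36727/5 ≈ -7345.4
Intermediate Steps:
E(K) = -3 (E(K) = -3 + 0 = -3)
m = -⅖ (m = -⅕*2 = -⅖ ≈ -0.40000)
y(F) = -⅖ - 3*F
y(3 + ((-4 + 1)*(5 + 6))*4)*(322 - 341) = (-⅖ - 3*(3 + ((-4 + 1)*(5 + 6))*4))*(322 - 341) = (-⅖ - 3*(3 - 3*11*4))*(-19) = (-⅖ - 3*(3 - 33*4))*(-19) = (-⅖ - 3*(3 - 132))*(-19) = (-⅖ - 3*(-129))*(-19) = (-⅖ + 387)*(-19) = (1933/5)*(-19) = -36727/5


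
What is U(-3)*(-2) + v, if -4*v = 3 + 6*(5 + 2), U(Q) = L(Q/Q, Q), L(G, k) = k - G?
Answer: -13/4 ≈ -3.2500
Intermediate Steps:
U(Q) = -1 + Q (U(Q) = Q - Q/Q = Q - 1*1 = Q - 1 = -1 + Q)
v = -45/4 (v = -(3 + 6*(5 + 2))/4 = -(3 + 6*7)/4 = -(3 + 42)/4 = -¼*45 = -45/4 ≈ -11.250)
U(-3)*(-2) + v = (-1 - 3)*(-2) - 45/4 = -4*(-2) - 45/4 = 8 - 45/4 = -13/4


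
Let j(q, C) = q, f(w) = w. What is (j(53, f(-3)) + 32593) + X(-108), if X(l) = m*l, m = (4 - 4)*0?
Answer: 32646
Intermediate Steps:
m = 0 (m = 0*0 = 0)
X(l) = 0 (X(l) = 0*l = 0)
(j(53, f(-3)) + 32593) + X(-108) = (53 + 32593) + 0 = 32646 + 0 = 32646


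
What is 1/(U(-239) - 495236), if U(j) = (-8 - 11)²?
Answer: -1/494875 ≈ -2.0207e-6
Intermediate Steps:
U(j) = 361 (U(j) = (-19)² = 361)
1/(U(-239) - 495236) = 1/(361 - 495236) = 1/(-494875) = -1/494875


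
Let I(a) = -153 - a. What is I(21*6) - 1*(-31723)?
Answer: 31444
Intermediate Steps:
I(21*6) - 1*(-31723) = (-153 - 21*6) - 1*(-31723) = (-153 - 1*126) + 31723 = (-153 - 126) + 31723 = -279 + 31723 = 31444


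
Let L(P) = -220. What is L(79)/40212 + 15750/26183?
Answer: 156894685/263217699 ≈ 0.59606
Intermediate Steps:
L(79)/40212 + 15750/26183 = -220/40212 + 15750/26183 = -220*1/40212 + 15750*(1/26183) = -55/10053 + 15750/26183 = 156894685/263217699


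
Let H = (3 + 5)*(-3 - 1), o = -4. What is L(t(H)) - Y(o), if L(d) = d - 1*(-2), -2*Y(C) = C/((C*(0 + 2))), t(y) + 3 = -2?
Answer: -11/4 ≈ -2.7500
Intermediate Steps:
H = -32 (H = 8*(-4) = -32)
t(y) = -5 (t(y) = -3 - 2 = -5)
Y(C) = -1/4 (Y(C) = -C/(2*(C*(0 + 2))) = -C/(2*(C*2)) = -C/(2*(2*C)) = -C*1/(2*C)/2 = -1/2*1/2 = -1/4)
L(d) = 2 + d (L(d) = d + 2 = 2 + d)
L(t(H)) - Y(o) = (2 - 5) - 1*(-1/4) = -3 + 1/4 = -11/4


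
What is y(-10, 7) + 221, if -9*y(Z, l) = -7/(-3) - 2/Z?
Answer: 29797/135 ≈ 220.72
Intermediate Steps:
y(Z, l) = -7/27 + 2/(9*Z) (y(Z, l) = -(-7/(-3) - 2/Z)/9 = -(-7*(-⅓) - 2/Z)/9 = -(7/3 - 2/Z)/9 = -7/27 + 2/(9*Z))
y(-10, 7) + 221 = (1/27)*(6 - 7*(-10))/(-10) + 221 = (1/27)*(-⅒)*(6 + 70) + 221 = (1/27)*(-⅒)*76 + 221 = -38/135 + 221 = 29797/135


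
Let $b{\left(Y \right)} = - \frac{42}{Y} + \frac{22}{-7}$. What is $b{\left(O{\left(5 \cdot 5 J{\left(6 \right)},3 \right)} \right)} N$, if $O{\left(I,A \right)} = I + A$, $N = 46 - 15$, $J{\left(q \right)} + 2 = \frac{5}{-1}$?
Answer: $- \frac{54095}{602} \approx -89.859$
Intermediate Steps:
$J{\left(q \right)} = -7$ ($J{\left(q \right)} = -2 + \frac{5}{-1} = -2 + 5 \left(-1\right) = -2 - 5 = -7$)
$N = 31$ ($N = 46 - 15 = 31$)
$O{\left(I,A \right)} = A + I$
$b{\left(Y \right)} = - \frac{22}{7} - \frac{42}{Y}$ ($b{\left(Y \right)} = - \frac{42}{Y} + 22 \left(- \frac{1}{7}\right) = - \frac{42}{Y} - \frac{22}{7} = - \frac{22}{7} - \frac{42}{Y}$)
$b{\left(O{\left(5 \cdot 5 J{\left(6 \right)},3 \right)} \right)} N = \left(- \frac{22}{7} - \frac{42}{3 + 5 \cdot 5 \left(-7\right)}\right) 31 = \left(- \frac{22}{7} - \frac{42}{3 + 25 \left(-7\right)}\right) 31 = \left(- \frac{22}{7} - \frac{42}{3 - 175}\right) 31 = \left(- \frac{22}{7} - \frac{42}{-172}\right) 31 = \left(- \frac{22}{7} - - \frac{21}{86}\right) 31 = \left(- \frac{22}{7} + \frac{21}{86}\right) 31 = \left(- \frac{1745}{602}\right) 31 = - \frac{54095}{602}$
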